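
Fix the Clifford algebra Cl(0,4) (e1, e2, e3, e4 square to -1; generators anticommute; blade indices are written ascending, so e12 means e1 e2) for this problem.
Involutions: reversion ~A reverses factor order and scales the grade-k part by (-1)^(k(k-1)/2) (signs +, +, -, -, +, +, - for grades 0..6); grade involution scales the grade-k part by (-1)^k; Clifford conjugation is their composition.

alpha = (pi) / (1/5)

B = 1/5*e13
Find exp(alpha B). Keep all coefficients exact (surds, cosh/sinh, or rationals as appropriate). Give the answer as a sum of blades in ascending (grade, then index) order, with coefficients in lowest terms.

B^2 = (1/5)^2*(e13)^2 = 1/25*(-1) = -1/25 (a basis 2-blade squares to minus the product of its generators' squares).
B^2 = -1/25 — the negative square puts this in the circular regime; l = 1/5, alpha*l = pi, so exp(alpha B) = cos(pi) + (sin(pi)/(1/5))*B = -1 + (0)*B.
Answer: -1


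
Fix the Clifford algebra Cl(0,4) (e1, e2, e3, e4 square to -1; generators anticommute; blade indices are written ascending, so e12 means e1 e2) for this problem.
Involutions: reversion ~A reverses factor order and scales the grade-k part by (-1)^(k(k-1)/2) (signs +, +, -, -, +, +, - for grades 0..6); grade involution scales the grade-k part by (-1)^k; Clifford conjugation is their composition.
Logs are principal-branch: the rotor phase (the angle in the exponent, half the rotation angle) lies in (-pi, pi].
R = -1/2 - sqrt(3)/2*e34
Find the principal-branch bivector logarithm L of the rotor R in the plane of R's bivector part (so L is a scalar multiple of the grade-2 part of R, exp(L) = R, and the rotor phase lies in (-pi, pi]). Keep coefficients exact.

The scalar part of R is -1/2, which pins the rotor phase on the principal branch; dividing the bivector part by the sine of that phase recovers the unit plane, and L is the phase times that plane.
Concretely: cos(phase) = -1/2 gives phase = ±2*pi/3, and since phase/sin(phase) is even the sign is immaterial: L = (phase/sin(phase)) * <R>_2 = (4*sqrt(3)*pi/9) * <R>_2.
Answer: -2*pi/3*e34


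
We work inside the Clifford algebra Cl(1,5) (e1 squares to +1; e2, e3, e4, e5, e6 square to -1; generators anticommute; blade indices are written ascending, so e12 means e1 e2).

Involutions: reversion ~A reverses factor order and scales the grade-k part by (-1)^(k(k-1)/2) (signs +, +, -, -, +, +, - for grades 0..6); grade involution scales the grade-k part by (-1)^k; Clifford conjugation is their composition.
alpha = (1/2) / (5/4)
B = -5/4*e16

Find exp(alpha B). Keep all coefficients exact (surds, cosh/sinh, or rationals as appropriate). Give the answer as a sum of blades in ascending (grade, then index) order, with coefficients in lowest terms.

B^2 = (-5/4)^2*(e16)^2 = 25/16*(+1) = 25/16 (a basis 2-blade squares to minus the product of its generators' squares).
B^2 = 25/16 — the positive square puts this in the hyperbolic regime; l = 5/4, alpha*l = 1/2, so exp(alpha B) = cosh(1/2) + (sinh(1/2)/(5/4))*B = cosh(1/2) + (4*sinh(1/2)/5)*B.
Answer: cosh(1/2) - sinh(1/2)*e16


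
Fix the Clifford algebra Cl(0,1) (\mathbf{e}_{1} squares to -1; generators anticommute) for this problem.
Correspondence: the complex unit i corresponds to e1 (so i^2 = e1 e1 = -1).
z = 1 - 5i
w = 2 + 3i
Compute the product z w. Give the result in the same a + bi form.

In blades: z = 1 - 5 e_{1}, w = 2 + 3 e_{1}.
Distribute z over w term by term (generator squares from the signature, products reordered to ascending indices): (1)*w = 2 + 3 e_{1}; (-5 e_{1})*w = 15 - 10 e_{1}.
Sum: 17 - 7 e_{1}; translating back through the correspondence:
Answer: 17 - 7i


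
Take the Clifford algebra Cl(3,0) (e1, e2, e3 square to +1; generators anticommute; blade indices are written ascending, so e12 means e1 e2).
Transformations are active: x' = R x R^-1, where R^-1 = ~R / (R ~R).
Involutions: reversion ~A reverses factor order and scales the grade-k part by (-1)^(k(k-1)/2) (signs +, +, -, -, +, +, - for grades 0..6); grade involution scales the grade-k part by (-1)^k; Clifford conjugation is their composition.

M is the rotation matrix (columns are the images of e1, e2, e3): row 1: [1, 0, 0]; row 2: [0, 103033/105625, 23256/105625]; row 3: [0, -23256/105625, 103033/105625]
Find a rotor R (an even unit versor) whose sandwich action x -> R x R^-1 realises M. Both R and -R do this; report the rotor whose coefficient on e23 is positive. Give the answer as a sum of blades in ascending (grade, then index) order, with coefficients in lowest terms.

Method: write R = a + b12*e12 + b13*e13 + b23*e23 with a^2 + b12^2 + b13^2 + b23^2 = 1 (so R^-1 = ~R). Expanding the columns R e_j ~R gives tr M = 4a^2 - 1 and, from the antisymmetric part, M21 - M12 = -4a*b12, M13 - M31 = 4a*b13, M32 - M23 = -4a*b23.
Here tr M = 311691/105625, so a^2 = (1 + tr M)/4 = 104329/105625 and a = ±323/325. Taking a = 323/325: M21 - M12 = 0, M13 - M31 = 0, M32 - M23 = -46512/105625, giving b12 = 0, b13 = 0, b23 = 36/325, i.e. R = 323/325 + 36/325*e23.
Its e23 coefficient is already positive.
Answer: 323/325 + 36/325*e23. Recall the cover is two-to-one: with M of trace 311691/105625, both preimages act alike, and the stated e23 sign chooses the sheet.


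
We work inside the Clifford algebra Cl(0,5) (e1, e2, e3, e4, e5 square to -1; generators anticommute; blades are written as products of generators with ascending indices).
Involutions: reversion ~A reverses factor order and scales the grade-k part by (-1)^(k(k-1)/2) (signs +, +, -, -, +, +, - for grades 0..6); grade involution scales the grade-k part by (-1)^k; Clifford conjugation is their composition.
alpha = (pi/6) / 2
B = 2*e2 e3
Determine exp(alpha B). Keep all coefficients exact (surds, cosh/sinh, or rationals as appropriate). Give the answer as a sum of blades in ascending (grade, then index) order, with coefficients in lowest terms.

B^2 = (2)^2*(e2 e3)^2 = 4*(-1) = -4 (a basis 2-blade squares to minus the product of its generators' squares).
B^2 = -4 — circular case — the even/odd split gives cos and sin: l = 2, alpha*l = pi/6, so exp(alpha B) = cos(pi/6) + (sin(pi/6)/2)*B = sqrt(3)/2 + (1/4)*B.
Answer: sqrt(3)/2 + 1/2*e2 e3


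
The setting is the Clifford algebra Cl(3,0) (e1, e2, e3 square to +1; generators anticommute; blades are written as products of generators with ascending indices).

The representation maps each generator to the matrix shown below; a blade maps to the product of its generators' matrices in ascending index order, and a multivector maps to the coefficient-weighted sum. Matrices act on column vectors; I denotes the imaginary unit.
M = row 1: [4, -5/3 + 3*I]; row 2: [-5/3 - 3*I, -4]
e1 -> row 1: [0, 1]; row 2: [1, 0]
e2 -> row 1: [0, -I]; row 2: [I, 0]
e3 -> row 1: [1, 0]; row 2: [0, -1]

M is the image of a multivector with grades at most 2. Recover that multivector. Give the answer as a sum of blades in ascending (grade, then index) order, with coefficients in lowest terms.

Method: 1, rho(e1), rho(e2), rho(e3) form a trace-orthogonal basis of the 2x2 complex matrices (tr(X Y) = 2 if X = Y, else 0), so M = m0*1 + m1*rho(e1) + m2*rho(e2) + m3*rho(e3) with m0 = tr(M)/2 = 0, m1 = tr(M rho(e1))/2 = -5/3, m2 = tr(M rho(e2))/2 = -3, m3 = tr(M rho(e3))/2 = 4.
Multiplying table entries, the bivector images are rho(e1 e2) = I*rho(e3), rho(e1 e3) = -I*rho(e2), rho(e2 e3) = I*rho(e1); with real blade coefficients the real parts of m0..m3 are the coefficients of 1, e1, e2, e3 and the imaginary parts give the bivectors (e2 e3: Im m1, e1 e3: -Im m2, e1 e2: Im m3).
Answer: -5/3*e1 - 3*e2 + 4*e3


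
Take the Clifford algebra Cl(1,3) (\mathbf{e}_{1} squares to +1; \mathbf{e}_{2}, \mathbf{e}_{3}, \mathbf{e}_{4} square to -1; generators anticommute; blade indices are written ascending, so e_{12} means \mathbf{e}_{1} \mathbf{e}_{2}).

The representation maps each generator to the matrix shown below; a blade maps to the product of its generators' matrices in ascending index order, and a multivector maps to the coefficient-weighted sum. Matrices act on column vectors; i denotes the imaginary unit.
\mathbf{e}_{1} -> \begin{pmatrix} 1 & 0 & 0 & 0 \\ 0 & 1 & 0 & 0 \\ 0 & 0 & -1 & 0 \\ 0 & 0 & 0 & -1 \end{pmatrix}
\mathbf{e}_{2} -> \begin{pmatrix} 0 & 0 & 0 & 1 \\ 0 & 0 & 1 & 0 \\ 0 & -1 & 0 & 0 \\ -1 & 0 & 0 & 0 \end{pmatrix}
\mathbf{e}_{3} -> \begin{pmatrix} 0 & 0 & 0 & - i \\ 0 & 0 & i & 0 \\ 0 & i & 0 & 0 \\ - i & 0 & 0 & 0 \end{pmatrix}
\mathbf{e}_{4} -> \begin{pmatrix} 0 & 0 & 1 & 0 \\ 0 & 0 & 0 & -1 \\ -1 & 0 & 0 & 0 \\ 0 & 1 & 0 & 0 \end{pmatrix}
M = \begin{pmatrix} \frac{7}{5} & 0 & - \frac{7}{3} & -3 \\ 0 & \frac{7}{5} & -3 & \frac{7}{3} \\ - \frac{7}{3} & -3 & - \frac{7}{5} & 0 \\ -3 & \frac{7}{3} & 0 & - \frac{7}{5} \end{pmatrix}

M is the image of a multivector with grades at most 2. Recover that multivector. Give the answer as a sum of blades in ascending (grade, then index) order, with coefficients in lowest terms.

Method: the blade images are trace-orthogonal — tr(rho(e_A) rho(e_B)^-1) = 4 if A = B and 0 otherwise — and rho(e_A)^-1 = (e_A)^2 * rho(e_A) with (e_A)^2 = +1 or -1, so the coefficient of e_A in the preimage is (e_A)^2 * tr(M rho(e_A))/4.
Nonzero projections over blades of grade <= 2: e_{1}: (e_{1})^2 = +1, tr(M rho(e_{1})) = \frac{28}{5}, coefficient \frac{7}{5}; e_{12}: (e_{12})^2 = +1, tr(M rho(e_{12})) = -12, coefficient -3; e_{14}: (e_{14})^2 = +1, tr(M rho(e_{14})) = - \frac{28}{3}, coefficient -\frac{7}{3}. Every other blade of grade <= 2 projects to 0.
Answer: \frac{7}{5} e_{1} - 3 e_{12} - \frac{7}{3} e_{14}


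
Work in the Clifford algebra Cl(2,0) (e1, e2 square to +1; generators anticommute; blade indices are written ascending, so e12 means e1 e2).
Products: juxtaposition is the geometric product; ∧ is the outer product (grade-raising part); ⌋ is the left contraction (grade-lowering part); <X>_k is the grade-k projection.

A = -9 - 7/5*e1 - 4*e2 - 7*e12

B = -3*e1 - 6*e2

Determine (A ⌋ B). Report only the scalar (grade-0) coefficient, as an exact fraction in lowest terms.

step 1: 141/5 + 27*e1 + 54*e2
Answer: 141/5


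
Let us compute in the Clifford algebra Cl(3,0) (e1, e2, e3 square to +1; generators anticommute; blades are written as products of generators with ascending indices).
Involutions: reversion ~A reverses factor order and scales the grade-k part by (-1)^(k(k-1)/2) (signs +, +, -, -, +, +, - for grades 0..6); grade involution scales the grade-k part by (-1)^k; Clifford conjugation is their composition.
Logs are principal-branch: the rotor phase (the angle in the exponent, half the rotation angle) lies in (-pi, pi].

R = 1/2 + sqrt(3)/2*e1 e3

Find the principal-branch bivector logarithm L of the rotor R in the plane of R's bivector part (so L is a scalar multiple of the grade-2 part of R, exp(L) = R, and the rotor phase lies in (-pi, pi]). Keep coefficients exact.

The scalar part of R is 1/2, which fixes the principal-branch rotor phase; the unit plane is then the bivector part divided by the sine of that phase, and L is that plane scaled by the phase.
Concretely: cos(phase) = 1/2 gives phase = ±pi/3, and since phase/sin(phase) is even the sign is immaterial: L = (phase/sin(phase)) * <R>_2 = (2*sqrt(3)*pi/9) * <R>_2.
Answer: pi/3*e1 e3


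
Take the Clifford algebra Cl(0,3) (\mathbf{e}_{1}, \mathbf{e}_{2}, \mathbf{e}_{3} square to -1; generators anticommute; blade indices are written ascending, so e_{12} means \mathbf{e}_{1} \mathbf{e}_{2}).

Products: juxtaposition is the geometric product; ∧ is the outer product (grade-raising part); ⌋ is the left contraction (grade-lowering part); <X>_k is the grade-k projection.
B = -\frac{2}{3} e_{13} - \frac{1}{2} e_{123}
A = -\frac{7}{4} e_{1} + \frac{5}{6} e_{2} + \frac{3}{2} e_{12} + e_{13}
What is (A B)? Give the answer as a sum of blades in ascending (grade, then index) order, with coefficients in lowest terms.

step 1: \frac{2}{3} - \frac{1}{2} e_{2} - \frac{5}{12} e_{3} - \frac{5}{12} e_{13} - \frac{15}{8} e_{23} + \frac{5}{9} e_{123}
Answer: \frac{2}{3} - \frac{1}{2} e_{2} - \frac{5}{12} e_{3} - \frac{5}{12} e_{13} - \frac{15}{8} e_{23} + \frac{5}{9} e_{123}


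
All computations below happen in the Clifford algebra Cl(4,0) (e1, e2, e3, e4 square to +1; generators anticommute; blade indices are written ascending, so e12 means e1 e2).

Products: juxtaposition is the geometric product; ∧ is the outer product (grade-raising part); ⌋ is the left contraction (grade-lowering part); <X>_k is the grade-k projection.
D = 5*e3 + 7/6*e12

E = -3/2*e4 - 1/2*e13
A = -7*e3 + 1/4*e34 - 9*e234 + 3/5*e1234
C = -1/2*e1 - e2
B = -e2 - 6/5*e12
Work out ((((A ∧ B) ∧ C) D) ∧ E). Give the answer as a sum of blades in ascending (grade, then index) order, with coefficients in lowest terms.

step 1: -7*e23 + 42/5*e123 - 1/4*e234 - 3/10*e1234
step 2: 7/2*e123 - 1/8*e1234
step 3: -49/12*e3 + 35/2*e12 + 7/48*e34 + 5/8*e124
step 4: 49/8*e34 - 105/4*e124
Answer: 49/8*e34 - 105/4*e124


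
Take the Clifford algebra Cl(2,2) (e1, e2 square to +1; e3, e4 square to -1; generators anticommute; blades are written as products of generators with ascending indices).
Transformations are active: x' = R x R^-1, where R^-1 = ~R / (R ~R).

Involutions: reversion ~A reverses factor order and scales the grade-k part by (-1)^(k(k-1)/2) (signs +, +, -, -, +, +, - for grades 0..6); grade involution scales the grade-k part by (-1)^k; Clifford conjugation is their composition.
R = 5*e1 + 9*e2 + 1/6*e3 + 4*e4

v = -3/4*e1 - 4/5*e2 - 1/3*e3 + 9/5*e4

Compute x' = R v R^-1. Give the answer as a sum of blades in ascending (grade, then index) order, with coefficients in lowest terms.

~R = 5*e1 + 9*e2 + 1/6*e3 + 4*e4, and R ~R = 3239/36, so R^-1 = ~R / (3239/36).
R v = -3257/180 + 11/4*e1 e2 - 37/24*e1 e3 + 12*e1 e4 - 43/15*e2 e3 + 97/5*e2 e4 + 49/30*e3 e4
Answer: -16339/12956*e1 - 9134/3239*e2 + 12938/48585*e3 - 55207/16195*e4


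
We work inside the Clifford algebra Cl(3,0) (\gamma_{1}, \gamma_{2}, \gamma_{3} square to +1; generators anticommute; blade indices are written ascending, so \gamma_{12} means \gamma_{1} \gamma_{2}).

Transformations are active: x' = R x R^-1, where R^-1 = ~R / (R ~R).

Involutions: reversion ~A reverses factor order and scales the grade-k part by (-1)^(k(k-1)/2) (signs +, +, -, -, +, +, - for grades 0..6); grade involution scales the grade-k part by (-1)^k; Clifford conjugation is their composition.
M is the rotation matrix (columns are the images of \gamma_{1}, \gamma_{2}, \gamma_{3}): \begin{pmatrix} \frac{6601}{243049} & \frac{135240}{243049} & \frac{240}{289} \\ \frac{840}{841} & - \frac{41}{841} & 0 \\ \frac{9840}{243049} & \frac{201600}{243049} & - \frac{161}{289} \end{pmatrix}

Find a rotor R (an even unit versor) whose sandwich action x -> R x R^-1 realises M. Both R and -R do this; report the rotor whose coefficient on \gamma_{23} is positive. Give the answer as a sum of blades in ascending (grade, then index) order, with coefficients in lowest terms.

Method: write R = a + b12*\gamma_{12} + b13*\gamma_{13} + b23*\gamma_{23} with a^2 + b12^2 + b13^2 + b23^2 = 1 (so R^-1 = ~R). Expanding the columns R e_j ~R gives tr M = 4a^2 - 1 and, from the antisymmetric part, M21 - M12 = -4a*b12, M13 - M31 = 4a*b13, M32 - M23 = -4a*b23.
Here tr M = -\frac{140649}{243049}, so a^2 = (1 + tr M)/4 = \frac{25600}{243049} and a = ±\frac{160}{493}. Taking a = \frac{160}{493}: M21 - M12 = \frac{107520}{243049}, M13 - M31 = \frac{192000}{243049}, M32 - M23 = \frac{201600}{243049}, giving b12 = -\frac{168}{493}, b13 = \frac{300}{493}, b23 = -\frac{315}{493}, i.e. R = \frac{160}{493} - \frac{168}{493} \gamma_{12} + \frac{300}{493} \gamma_{13} - \frac{315}{493} \gamma_{23}.
Its \gamma_{23} coefficient is negative, so report the other preimage -R.
Answer: -\frac{160}{493} + \frac{168}{493} \gamma_{12} - \frac{300}{493} \gamma_{13} + \frac{315}{493} \gamma_{23}. Recall the cover is two-to-one: with M of trace -\frac{140649}{243049}, both preimages act alike, and the stated \gamma_{23} sign chooses the sheet.


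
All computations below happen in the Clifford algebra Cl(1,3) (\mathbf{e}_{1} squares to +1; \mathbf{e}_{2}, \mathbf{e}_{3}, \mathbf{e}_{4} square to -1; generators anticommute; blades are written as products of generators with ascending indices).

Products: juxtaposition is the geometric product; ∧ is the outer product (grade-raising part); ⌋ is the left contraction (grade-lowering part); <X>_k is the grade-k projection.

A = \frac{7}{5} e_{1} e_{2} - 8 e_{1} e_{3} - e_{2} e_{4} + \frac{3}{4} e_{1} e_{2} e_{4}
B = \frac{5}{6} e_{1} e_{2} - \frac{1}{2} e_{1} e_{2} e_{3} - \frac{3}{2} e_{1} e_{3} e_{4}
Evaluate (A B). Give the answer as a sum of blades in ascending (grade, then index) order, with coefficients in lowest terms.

step 1: \frac{7}{6} - 4 e_{2} - \frac{7}{10} e_{3} + \frac{101}{8} e_{4} - \frac{5}{6} e_{1} e_{4} - \frac{187}{24} e_{2} e_{3} + \frac{3}{8} e_{3} e_{4} + \frac{3}{2} e_{1} e_{2} e_{3} - \frac{1}{2} e_{1} e_{3} e_{4} + \frac{21}{10} e_{2} e_{3} e_{4}
Answer: \frac{7}{6} - 4 e_{2} - \frac{7}{10} e_{3} + \frac{101}{8} e_{4} - \frac{5}{6} e_{1} e_{4} - \frac{187}{24} e_{2} e_{3} + \frac{3}{8} e_{3} e_{4} + \frac{3}{2} e_{1} e_{2} e_{3} - \frac{1}{2} e_{1} e_{3} e_{4} + \frac{21}{10} e_{2} e_{3} e_{4}


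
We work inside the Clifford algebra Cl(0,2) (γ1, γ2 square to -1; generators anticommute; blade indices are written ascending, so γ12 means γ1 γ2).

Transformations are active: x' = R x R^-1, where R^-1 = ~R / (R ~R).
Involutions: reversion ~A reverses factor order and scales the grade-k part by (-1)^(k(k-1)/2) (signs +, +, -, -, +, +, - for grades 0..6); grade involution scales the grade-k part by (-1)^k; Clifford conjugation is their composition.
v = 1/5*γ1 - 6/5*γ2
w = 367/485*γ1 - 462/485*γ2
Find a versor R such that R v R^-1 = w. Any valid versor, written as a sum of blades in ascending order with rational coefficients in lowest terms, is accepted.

Why this works: both vectors square to -37/25, so q(v) = q(w) and R = v + w = 464/485*γ1 - 1044/485*γ2 carries v to w — its own direction survives, the complement (v - w)/2 flips.
Answer: 464/485*γ1 - 1044/485*γ2


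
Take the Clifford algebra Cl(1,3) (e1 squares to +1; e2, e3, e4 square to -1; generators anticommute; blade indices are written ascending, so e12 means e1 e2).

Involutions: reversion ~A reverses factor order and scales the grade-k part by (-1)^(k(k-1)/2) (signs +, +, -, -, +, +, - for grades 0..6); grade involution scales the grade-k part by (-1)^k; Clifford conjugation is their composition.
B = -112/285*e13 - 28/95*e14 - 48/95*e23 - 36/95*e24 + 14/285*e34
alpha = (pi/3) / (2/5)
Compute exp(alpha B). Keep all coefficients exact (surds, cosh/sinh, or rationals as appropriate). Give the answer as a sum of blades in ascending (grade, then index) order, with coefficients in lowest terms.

B^2 term by term: the squares give (-112/285)^2*(e13)^2 + (-28/95)^2*(e14)^2 + (-48/95)^2*(e23)^2 + (-36/95)^2*(e24)^2 + (14/285)^2*(e34)^2 = 12544/81225*(+1) + 784/9025*(+1) + 2304/9025*(-1) + 1296/9025*(-1) + 196/81225*(-1) = -4/25 (each basis 2-blade squares to minus the product of its generators' squares); cross terms between blades sharing an index anticommute and cancel; the commuting (index-disjoint) pairs give grade-4 terms 2*c*c'*(blade product), which cancel blade by blade — e1234: -2688/9025 + 2688/9025 = 0 — confirming B is simple. So B^2 = -4/25.
B^2 = -4/25 — the negative square puts this in the circular regime; l = 2/5, alpha*l = pi/3, so exp(alpha B) = cos(pi/3) + (sin(pi/3)/(2/5))*B = 1/2 + (5*sqrt(3)/4)*B.
Answer: 1/2 - 28*sqrt(3)/57*e13 - 7*sqrt(3)/19*e14 - 12*sqrt(3)/19*e23 - 9*sqrt(3)/19*e24 + 7*sqrt(3)/114*e34


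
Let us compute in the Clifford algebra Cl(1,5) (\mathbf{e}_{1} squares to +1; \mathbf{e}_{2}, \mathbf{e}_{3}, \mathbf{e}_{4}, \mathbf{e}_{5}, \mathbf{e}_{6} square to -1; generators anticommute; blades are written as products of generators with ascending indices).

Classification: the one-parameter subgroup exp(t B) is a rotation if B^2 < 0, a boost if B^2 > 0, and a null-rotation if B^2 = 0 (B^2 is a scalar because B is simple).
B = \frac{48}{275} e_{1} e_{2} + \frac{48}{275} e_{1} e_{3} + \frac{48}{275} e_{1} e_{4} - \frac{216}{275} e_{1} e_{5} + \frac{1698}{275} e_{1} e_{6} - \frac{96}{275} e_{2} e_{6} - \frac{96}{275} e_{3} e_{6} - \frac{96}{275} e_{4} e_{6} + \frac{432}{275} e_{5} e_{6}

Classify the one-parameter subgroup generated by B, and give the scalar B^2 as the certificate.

B^2 term by term: the squares give (\frac{48}{275})^2*(e_{1} e_{2})^2 + (\frac{48}{275})^2*(e_{1} e_{3})^2 + (\frac{48}{275})^2*(e_{1} e_{4})^2 + (-\frac{216}{275})^2*(e_{1} e_{5})^2 + (\frac{1698}{275})^2*(e_{1} e_{6})^2 + (-\frac{96}{275})^2*(e_{2} e_{6})^2 + (-\frac{96}{275})^2*(e_{3} e_{6})^2 + (-\frac{96}{275})^2*(e_{4} e_{6})^2 + (\frac{432}{275})^2*(e_{5} e_{6})^2 = \frac{2304}{75625}*(+1) + \frac{2304}{75625}*(+1) + \frac{2304}{75625}*(+1) + \frac{46656}{75625}*(+1) + \frac{2883204}{75625}*(+1) + \frac{9216}{75625}*(-1) + \frac{9216}{75625}*(-1) + \frac{9216}{75625}*(-1) + \frac{186624}{75625}*(-1) = 36 (each basis 2-blade squares to minus the product of its generators' squares); cross terms between blades sharing an index anticommute and cancel; the commuting (index-disjoint) pairs give grade-4 terms 2*c*c'*(blade product), which cancel blade by blade — e_{1} e_{2} e_{3} e_{6}: -\frac{9216}{75625} + \frac{9216}{75625} = 0; e_{1} e_{2} e_{4} e_{6}: -\frac{9216}{75625} + \frac{9216}{75625} = 0; e_{1} e_{2} e_{5} e_{6}: \frac{41472}{75625} - \frac{41472}{75625} = 0; e_{1} e_{3} e_{4} e_{6}: -\frac{9216}{75625} + \frac{9216}{75625} = 0; e_{1} e_{3} e_{5} e_{6}: \frac{41472}{75625} - \frac{41472}{75625} = 0; e_{1} e_{4} e_{5} e_{6}: \frac{41472}{75625} - \frac{41472}{75625} = 0 — confirming B is simple. So B^2 = 36.
Answer: boost, certificate B^2 = 36. One invariant decides it: the square 36 survives every conjugation, and its sign is exactly the classification.


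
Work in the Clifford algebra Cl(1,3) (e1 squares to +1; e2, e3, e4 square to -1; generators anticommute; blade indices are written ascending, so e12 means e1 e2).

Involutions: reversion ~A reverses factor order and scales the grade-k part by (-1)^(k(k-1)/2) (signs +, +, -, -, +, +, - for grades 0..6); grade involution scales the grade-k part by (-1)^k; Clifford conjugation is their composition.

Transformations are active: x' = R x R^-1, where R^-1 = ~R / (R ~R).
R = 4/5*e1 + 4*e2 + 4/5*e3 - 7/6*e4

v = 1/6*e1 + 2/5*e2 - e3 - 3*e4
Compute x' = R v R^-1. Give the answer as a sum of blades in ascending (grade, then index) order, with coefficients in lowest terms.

~R = 4/5*e1 + 4*e2 + 4/5*e3 - 7/6*e4, and R ~R = -625/36, so R^-1 = ~R / (-625/36).
R v = -25/6 - 26/75*e12 - 14/15*e13 - 397/180*e14 - 108/25*e23 - 173/15*e24 - 107/30*e34
Answer: 163/750*e1 + 38/25*e2 + 173/125*e3 + 61/25*e4


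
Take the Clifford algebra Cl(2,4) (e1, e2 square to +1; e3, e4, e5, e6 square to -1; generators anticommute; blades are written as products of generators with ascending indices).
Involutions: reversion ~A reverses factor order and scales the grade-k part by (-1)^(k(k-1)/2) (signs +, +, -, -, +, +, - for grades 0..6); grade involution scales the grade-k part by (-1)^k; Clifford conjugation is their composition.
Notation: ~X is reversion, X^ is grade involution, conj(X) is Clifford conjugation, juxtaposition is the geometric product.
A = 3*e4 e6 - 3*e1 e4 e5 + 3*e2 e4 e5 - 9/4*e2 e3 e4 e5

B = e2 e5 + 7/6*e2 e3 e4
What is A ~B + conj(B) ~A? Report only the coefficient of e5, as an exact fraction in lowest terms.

first term: 3*e4 + 21/8*e5 + 9/4*e3 e4 - 7/2*e3 e5 - 3*e1 e2 e4 - 7/2*e2 e3 e6 + 7/2*e1 e2 e3 e5 + 3*e2 e4 e5 e6
second term: -3*e4 + 21/8*e5 + 9/4*e3 e4 + 7/2*e3 e5 - 3*e1 e2 e4 + 7/2*e2 e3 e6 + 7/2*e1 e2 e3 e5 - 3*e2 e4 e5 e6
Answer: 21/4


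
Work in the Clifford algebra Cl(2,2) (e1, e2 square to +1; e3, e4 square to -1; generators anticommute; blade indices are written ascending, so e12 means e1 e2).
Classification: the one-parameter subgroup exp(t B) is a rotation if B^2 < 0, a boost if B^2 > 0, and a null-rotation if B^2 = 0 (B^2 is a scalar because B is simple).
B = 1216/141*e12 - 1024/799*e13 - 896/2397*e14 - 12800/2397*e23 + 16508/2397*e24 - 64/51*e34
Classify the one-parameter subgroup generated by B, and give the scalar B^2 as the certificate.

B^2 term by term: the squares give (1216/141)^2*(e12)^2 + (-1024/799)^2*(e13)^2 + (-896/2397)^2*(e14)^2 + (-12800/2397)^2*(e23)^2 + (16508/2397)^2*(e24)^2 + (-64/51)^2*(e34)^2 = 1478656/19881*(-1) + 1048576/638401*(+1) + 802816/5745609*(+1) + 163840000/5745609*(+1) + 272514064/5745609*(+1) + 4096/2601*(-1) = 16/9 (each basis 2-blade squares to minus the product of its generators' squares); cross terms between blades sharing an index anticommute and cancel; the commuting (index-disjoint) pairs give grade-4 terms 2*c*c'*(blade product), which cancel blade by blade — e1234: -155648/7191 + 33808384/1915203 + 22937600/5745609 = 0 — confirming B is simple. So B^2 = 16/9.
Answer: boost, certificate B^2 = 16/9. Note: conjugating B changes its blade decomposition but never the scalar B^2 = 16/9, whose sign settles the classification.


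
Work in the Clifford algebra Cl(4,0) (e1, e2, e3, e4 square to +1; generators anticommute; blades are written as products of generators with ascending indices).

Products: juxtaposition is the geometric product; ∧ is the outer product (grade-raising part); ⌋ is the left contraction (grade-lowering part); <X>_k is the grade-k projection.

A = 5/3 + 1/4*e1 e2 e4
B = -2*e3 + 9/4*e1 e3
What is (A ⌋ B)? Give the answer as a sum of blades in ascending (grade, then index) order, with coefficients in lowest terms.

step 1: -10/3*e3 + 15/4*e1 e3
Answer: -10/3*e3 + 15/4*e1 e3


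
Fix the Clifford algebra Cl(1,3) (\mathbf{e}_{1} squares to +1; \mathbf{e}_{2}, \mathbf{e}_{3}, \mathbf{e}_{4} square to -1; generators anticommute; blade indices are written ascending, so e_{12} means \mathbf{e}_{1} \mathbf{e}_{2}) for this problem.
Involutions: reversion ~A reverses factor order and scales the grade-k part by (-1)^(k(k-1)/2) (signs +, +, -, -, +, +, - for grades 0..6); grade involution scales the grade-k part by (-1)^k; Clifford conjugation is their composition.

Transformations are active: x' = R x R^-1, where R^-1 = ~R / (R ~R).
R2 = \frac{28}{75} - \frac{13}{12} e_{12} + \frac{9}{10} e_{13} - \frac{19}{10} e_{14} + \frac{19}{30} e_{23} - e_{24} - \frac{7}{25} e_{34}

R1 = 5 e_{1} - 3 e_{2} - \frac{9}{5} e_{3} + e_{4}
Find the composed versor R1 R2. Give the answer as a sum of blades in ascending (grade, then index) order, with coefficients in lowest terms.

Distribute over the terms of R1 (each basis-blade product reordered to ascending indices, repeated generators contracted through their squares):
(5 e_{1}) R2 = \frac{28}{15} e_{1} - \frac{65}{12} e_{2} + \frac{9}{2} e_{3} - \frac{19}{2} e_{4} + \frac{19}{6} e_{123} - 5 e_{124} - \frac{7}{5} e_{134}
(-3 e_{2}) R2 = \frac{13}{4} e_{1} - \frac{28}{25} e_{2} + \frac{19}{10} e_{3} - 3 e_{4} + \frac{27}{10} e_{123} - \frac{57}{10} e_{124} + \frac{21}{25} e_{234}
(-\frac{9}{5} e_{3}) R2 = -\frac{81}{50} e_{1} - \frac{57}{50} e_{2} - \frac{84}{125} e_{3} - \frac{63}{125} e_{4} + \frac{39}{20} e_{123} - \frac{171}{50} e_{134} - \frac{9}{5} e_{234}
(e_{4}) R2 = -\frac{19}{10} e_{1} - e_{2} - \frac{7}{25} e_{3} + \frac{28}{75} e_{4} - \frac{13}{12} e_{124} + \frac{9}{10} e_{134} + \frac{19}{30} e_{234}
Summing the partial products and collecting blades:
Answer: \frac{479}{300} e_{1} - \frac{2603}{300} e_{2} + \frac{681}{125} e_{3} - \frac{9473}{750} e_{4} + \frac{469}{60} e_{123} - \frac{707}{60} e_{124} - \frac{98}{25} e_{134} - \frac{49}{150} e_{234}


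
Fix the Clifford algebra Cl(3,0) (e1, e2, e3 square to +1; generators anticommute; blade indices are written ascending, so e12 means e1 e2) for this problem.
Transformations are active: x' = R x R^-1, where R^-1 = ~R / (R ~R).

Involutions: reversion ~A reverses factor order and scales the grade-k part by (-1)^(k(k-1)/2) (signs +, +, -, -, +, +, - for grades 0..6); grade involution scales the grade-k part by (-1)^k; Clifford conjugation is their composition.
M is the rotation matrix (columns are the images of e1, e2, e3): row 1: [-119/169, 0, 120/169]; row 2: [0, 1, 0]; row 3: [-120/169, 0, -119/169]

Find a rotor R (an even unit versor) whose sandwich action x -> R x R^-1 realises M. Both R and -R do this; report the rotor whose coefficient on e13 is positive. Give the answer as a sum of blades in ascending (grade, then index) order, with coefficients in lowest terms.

Method: write R = a + b12*e12 + b13*e13 + b23*e23 with a^2 + b12^2 + b13^2 + b23^2 = 1 (so R^-1 = ~R). Expanding the columns R e_j ~R gives tr M = 4a^2 - 1 and, from the antisymmetric part, M21 - M12 = -4a*b12, M13 - M31 = 4a*b13, M32 - M23 = -4a*b23.
Here tr M = -69/169, so a^2 = (1 + tr M)/4 = 25/169 and a = ±5/13. Taking a = 5/13: M21 - M12 = 0, M13 - M31 = 240/169, M32 - M23 = 0, giving b12 = 0, b13 = 12/13, b23 = 0, i.e. R = 5/13 + 12/13*e13.
Its e13 coefficient is already positive.
Answer: 5/13 + 12/13*e13. Note: both R and -R realise this M (trace -69/169); the covering map identifies them, and the e13-coefficient sign is the tie-breaker.


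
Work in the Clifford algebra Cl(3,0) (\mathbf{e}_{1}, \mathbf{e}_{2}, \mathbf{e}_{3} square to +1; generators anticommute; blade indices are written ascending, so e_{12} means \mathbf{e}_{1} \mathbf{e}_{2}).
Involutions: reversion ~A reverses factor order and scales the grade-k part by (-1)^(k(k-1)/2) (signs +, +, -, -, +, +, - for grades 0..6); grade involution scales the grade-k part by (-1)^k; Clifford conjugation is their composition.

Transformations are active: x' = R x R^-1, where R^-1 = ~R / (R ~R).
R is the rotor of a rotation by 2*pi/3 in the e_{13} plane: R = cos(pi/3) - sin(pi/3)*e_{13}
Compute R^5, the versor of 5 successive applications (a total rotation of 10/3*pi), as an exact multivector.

Because a rotor carries half the rotation angle, composing 5 copies of this e_{13}-plane rotor multiplies the phase: 5*(pi/3) = \frac{5 \pi}{3}, hence R^5 = cos(\frac{5 \pi}{3}) - sin(\frac{5 \pi}{3})*e_{13}.
cos(\frac{5 \pi}{3}) = \frac{1}{2} and sin(\frac{5 \pi}{3}) = - \frac{\sqrt{3}}{2}, so R^5 = \frac{1}{2} + \frac{\sqrt{3}}{2} e_{13}. The net rotation is 4/3*pi (after discarding 1 full turn, each of which contributes a factor -1 to the rotor); the rotor keeps the half-angle phase exactly.
Answer: \frac{1}{2} + \frac{\sqrt{3}}{2} e_{13}


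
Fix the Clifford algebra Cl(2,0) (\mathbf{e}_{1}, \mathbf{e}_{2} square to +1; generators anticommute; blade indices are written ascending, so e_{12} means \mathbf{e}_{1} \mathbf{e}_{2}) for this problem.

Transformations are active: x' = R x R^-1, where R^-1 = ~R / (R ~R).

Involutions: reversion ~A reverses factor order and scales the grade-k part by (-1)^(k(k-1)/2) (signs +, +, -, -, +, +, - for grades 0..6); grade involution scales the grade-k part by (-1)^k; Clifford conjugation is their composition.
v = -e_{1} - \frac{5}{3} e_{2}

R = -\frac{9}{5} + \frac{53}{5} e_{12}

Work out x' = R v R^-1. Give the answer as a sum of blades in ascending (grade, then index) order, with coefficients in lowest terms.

~R = -\frac{9}{5} - \frac{53}{5} e_{12}, and R ~R = \frac{578}{5}, so R^-1 = ~R / (\frac{578}{5}).
R v = -\frac{238}{15} e_{1} + \frac{68}{5} e_{2}
Answer: \frac{127}{85} e_{1} + \frac{317}{255} e_{2}


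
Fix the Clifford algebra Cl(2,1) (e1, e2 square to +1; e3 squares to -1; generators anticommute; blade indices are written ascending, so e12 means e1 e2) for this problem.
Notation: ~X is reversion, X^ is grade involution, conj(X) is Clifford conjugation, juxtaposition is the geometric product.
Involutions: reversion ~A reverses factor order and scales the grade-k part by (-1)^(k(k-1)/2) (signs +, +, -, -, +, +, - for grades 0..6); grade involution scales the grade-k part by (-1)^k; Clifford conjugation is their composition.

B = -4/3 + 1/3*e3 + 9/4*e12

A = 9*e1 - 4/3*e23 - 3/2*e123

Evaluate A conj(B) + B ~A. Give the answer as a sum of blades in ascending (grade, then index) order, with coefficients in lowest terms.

first term: -12*e1 - 745/36*e2 - 27/8*e3 - 1/2*e12 - 6*e13 + 16/9*e23 + 2*e123
second term: -12*e1 - 713/36*e2 - 27/8*e3 - 1/2*e12 - 16/9*e23 - 2*e123
Answer: -24*e1 - 81/2*e2 - 27/4*e3 - e12 - 6*e13


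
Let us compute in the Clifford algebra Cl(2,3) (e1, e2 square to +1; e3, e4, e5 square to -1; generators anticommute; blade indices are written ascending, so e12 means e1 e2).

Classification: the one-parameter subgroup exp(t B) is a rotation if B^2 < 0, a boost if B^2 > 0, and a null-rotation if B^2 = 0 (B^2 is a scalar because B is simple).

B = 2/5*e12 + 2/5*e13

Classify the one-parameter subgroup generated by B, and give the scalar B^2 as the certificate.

B^2 term by term: the squares give (2/5)^2*(e12)^2 + (2/5)^2*(e13)^2 = 4/25*(-1) + 4/25*(+1) = 0 (each basis 2-blade squares to minus the product of its generators' squares); cross terms between blades sharing an index anticommute and cancel. So B^2 = 0.
Answer: null-rotation, certificate B^2 = 0. The scalar 0 is the complete invariant here: its sign names the subgroup type.


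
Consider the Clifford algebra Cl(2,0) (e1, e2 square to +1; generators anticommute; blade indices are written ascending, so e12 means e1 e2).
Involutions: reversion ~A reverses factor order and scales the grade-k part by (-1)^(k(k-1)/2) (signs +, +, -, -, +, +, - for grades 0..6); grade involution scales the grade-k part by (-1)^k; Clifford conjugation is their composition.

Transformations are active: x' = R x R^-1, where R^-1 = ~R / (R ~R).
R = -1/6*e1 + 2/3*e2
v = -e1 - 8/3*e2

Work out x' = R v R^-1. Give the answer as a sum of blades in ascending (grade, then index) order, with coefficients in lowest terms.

~R = -1/6*e1 + 2/3*e2, and R ~R = 17/36, so R^-1 = ~R / (17/36).
R v = -29/18 + 10/9*e12
Answer: 109/51*e1 - 32/17*e2


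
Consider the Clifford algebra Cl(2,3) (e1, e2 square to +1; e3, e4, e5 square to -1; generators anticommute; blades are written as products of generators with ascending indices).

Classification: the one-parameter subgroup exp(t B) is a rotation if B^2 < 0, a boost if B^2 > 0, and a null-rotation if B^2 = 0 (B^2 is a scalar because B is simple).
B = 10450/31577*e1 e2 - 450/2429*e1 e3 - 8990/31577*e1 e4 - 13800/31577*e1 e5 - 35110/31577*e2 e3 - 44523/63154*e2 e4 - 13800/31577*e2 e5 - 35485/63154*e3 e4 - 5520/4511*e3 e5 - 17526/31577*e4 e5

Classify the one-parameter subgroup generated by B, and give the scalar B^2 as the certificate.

B^2 term by term: the squares give (10450/31577)^2*(e1 e2)^2 + (-450/2429)^2*(e1 e3)^2 + (-8990/31577)^2*(e1 e4)^2 + (-13800/31577)^2*(e1 e5)^2 + (-35110/31577)^2*(e2 e3)^2 + (-44523/63154)^2*(e2 e4)^2 + (-13800/31577)^2*(e2 e5)^2 + (-35485/63154)^2*(e3 e4)^2 + (-5520/4511)^2*(e3 e5)^2 + (-17526/31577)^2*(e4 e5)^2 = 109202500/997106929*(-1) + 202500/5900041*(+1) + 80820100/997106929*(+1) + 190440000/997106929*(+1) + 1232712100/997106929*(+1) + 1982297529/3988427716*(+1) + 190440000/997106929*(+1) + 1259185225/3988427716*(-1) + 30470400/20349121*(-1) + 307160676/997106929*(-1) = 0 (each basis 2-blade squares to minus the product of its generators' squares); cross terms between blades sharing an index anticommute and cancel; the commuting (index-disjoint) pairs give grade-4 terms 2*c*c'*(blade product), which cancel blade by blade — e1 e2 e3 e4: -370818250/997106929 - 20035350/76700533 + 631277800/997106929 = 0; e1 e2 e3 e5: -115368000/142443847 - 12420000/76700533 + 969036000/997106929 = 0; e1 e2 e4 e5: -366293400/997106929 - 248124000/997106929 + 614417400/997106929 = 0; e1 e3 e4 e5: 15773400/76700533 - 99249600/142443847 + 489693000/997106929 = 0; e2 e3 e4 e5: 1230675720/997106929 - 245766960/142443847 + 489693000/997106929 = 0 — confirming B is simple. So B^2 = 0.
Answer: null-rotation, certificate B^2 = 0. Check the certificate: B^2 = 0, and that sign is decisive whatever form B takes.


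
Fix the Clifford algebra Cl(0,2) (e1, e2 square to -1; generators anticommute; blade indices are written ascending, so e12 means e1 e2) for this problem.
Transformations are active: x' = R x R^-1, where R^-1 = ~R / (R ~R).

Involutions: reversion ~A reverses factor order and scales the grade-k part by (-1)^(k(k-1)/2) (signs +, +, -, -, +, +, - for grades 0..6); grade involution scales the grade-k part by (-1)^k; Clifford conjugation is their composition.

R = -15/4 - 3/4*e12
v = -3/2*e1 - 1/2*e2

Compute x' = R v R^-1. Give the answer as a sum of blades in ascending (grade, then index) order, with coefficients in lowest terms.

~R = -15/4 + 3/4*e12, and R ~R = 117/8, so R^-1 = ~R / (117/8).
R v = 21/4*e1 + 3*e2
Answer: -31/26*e1 - 27/26*e2


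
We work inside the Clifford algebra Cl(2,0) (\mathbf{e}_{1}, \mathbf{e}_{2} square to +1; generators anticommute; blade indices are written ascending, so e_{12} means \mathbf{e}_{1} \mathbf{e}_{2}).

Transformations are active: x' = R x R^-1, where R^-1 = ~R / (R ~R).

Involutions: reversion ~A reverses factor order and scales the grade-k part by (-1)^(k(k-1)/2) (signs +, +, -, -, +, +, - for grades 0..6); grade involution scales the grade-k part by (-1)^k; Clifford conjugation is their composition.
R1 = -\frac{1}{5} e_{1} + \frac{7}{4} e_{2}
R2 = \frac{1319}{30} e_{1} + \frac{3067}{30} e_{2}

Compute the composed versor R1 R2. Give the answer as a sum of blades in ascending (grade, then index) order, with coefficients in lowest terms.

Distribute over the terms of R1 (each basis-blade product reordered to ascending indices, repeated generators contracted through their squares):
(-\frac{1}{5} e_{1}) R2 = -\frac{1319}{150} - \frac{3067}{150} e_{12}
(\frac{7}{4} e_{2}) R2 = \frac{21469}{120} - \frac{9233}{120} e_{12}
Summing the partial products and collecting blades:
Answer: \frac{34023}{200} - \frac{58433}{600} e_{12}


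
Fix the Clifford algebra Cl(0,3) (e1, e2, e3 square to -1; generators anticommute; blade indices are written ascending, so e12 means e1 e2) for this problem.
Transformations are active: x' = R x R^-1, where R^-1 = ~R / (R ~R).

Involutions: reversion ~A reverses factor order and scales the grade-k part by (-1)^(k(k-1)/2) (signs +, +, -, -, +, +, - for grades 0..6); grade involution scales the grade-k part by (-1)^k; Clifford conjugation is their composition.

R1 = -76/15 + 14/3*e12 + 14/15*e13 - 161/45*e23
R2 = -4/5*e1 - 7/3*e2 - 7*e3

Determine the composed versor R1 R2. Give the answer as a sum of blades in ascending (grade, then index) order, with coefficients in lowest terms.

Distribute over the terms of R2 (each basis-blade product reordered to ascending indices, repeated generators contracted through their squares):
R1 (-4/5*e1) = 304/75*e1 - 56/15*e2 - 56/75*e3 + 644/225*e123
R1 (-7/3*e2) = 98/9*e1 + 532/45*e2 + 1127/135*e3 + 98/45*e123
R1 (-7*e3) = 98/15*e1 - 1127/45*e2 + 532/15*e3 - 98/3*e123
Summing the partial products and collecting blades:
Answer: 4832/225*e1 - 763/45*e2 + 29071/675*e3 - 2072/75*e123


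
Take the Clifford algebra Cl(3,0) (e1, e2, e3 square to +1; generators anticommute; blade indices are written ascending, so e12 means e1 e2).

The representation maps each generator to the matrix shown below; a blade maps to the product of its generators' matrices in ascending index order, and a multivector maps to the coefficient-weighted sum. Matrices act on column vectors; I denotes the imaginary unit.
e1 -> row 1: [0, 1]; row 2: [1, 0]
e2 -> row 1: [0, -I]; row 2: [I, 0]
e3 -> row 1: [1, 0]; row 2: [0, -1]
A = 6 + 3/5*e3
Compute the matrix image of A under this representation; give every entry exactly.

M = (6)*1 + (3/5)*rho(e3), summed entrywise (1 is the identity matrix):
Answer: row 1: [33/5, 0]; row 2: [0, 27/5]


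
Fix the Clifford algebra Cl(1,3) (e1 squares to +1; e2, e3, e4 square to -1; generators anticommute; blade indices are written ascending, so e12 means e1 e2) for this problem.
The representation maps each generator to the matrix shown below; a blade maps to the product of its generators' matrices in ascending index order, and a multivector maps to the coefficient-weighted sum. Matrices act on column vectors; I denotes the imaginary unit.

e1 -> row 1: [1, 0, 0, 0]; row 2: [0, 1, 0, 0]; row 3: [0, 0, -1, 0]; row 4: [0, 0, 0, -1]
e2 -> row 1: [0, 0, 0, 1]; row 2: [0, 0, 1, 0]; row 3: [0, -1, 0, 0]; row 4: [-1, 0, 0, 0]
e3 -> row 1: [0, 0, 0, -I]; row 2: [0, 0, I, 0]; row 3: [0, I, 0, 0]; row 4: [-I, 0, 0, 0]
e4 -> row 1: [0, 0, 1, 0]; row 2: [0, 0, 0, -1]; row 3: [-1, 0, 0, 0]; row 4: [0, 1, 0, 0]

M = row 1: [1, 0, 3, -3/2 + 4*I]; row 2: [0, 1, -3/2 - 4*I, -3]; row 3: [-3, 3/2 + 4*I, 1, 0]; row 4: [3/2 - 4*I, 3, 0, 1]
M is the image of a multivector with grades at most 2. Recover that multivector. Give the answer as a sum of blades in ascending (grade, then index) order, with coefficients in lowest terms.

Method: the blade images are trace-orthogonal — tr(rho(e_A) rho(e_B)^-1) = 4 if A = B and 0 otherwise — and rho(e_A)^-1 = (e_A)^2 * rho(e_A) with (e_A)^2 = +1 or -1, so the coefficient of e_A in the preimage is (e_A)^2 * tr(M rho(e_A))/4.
Nonzero projections over blades of grade <= 2: 1: (1)^2 = +1, tr(M 1) = 4, coefficient 1; e2: (e2)^2 = -1, tr(M rho(e2)) = 6, coefficient -3/2; e4: (e4)^2 = -1, tr(M rho(e4)) = -12, coefficient 3; e13: (e13)^2 = +1, tr(M rho(e13)) = -16, coefficient -4. Every other blade of grade <= 2 projects to 0.
Answer: 1 - 3/2*e2 + 3*e4 - 4*e13
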